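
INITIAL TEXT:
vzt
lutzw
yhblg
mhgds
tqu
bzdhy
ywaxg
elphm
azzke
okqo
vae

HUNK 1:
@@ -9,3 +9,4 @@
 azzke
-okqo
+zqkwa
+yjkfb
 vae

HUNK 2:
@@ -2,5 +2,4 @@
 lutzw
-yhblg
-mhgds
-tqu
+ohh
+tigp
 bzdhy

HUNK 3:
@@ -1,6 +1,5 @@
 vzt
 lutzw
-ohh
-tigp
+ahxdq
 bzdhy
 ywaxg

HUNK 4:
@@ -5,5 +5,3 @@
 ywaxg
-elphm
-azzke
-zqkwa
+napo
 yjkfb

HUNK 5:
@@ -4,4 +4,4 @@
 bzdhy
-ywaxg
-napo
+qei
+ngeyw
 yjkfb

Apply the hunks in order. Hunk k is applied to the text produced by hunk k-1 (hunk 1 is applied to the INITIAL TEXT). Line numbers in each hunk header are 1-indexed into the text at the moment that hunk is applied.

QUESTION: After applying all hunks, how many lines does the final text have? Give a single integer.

Hunk 1: at line 9 remove [okqo] add [zqkwa,yjkfb] -> 12 lines: vzt lutzw yhblg mhgds tqu bzdhy ywaxg elphm azzke zqkwa yjkfb vae
Hunk 2: at line 2 remove [yhblg,mhgds,tqu] add [ohh,tigp] -> 11 lines: vzt lutzw ohh tigp bzdhy ywaxg elphm azzke zqkwa yjkfb vae
Hunk 3: at line 1 remove [ohh,tigp] add [ahxdq] -> 10 lines: vzt lutzw ahxdq bzdhy ywaxg elphm azzke zqkwa yjkfb vae
Hunk 4: at line 5 remove [elphm,azzke,zqkwa] add [napo] -> 8 lines: vzt lutzw ahxdq bzdhy ywaxg napo yjkfb vae
Hunk 5: at line 4 remove [ywaxg,napo] add [qei,ngeyw] -> 8 lines: vzt lutzw ahxdq bzdhy qei ngeyw yjkfb vae
Final line count: 8

Answer: 8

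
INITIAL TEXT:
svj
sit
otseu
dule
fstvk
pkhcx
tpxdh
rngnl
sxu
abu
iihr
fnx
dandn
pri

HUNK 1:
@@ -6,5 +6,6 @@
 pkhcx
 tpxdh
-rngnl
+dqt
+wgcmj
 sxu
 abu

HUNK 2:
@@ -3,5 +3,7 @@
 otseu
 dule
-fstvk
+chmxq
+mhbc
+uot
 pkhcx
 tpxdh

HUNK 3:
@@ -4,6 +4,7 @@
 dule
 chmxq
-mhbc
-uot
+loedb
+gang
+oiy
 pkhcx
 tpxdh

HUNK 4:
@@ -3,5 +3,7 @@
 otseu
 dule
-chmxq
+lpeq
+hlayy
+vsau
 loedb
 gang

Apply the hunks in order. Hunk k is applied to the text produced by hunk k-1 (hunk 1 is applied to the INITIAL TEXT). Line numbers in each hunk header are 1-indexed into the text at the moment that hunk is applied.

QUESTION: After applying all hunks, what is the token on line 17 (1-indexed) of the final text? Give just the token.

Answer: iihr

Derivation:
Hunk 1: at line 6 remove [rngnl] add [dqt,wgcmj] -> 15 lines: svj sit otseu dule fstvk pkhcx tpxdh dqt wgcmj sxu abu iihr fnx dandn pri
Hunk 2: at line 3 remove [fstvk] add [chmxq,mhbc,uot] -> 17 lines: svj sit otseu dule chmxq mhbc uot pkhcx tpxdh dqt wgcmj sxu abu iihr fnx dandn pri
Hunk 3: at line 4 remove [mhbc,uot] add [loedb,gang,oiy] -> 18 lines: svj sit otseu dule chmxq loedb gang oiy pkhcx tpxdh dqt wgcmj sxu abu iihr fnx dandn pri
Hunk 4: at line 3 remove [chmxq] add [lpeq,hlayy,vsau] -> 20 lines: svj sit otseu dule lpeq hlayy vsau loedb gang oiy pkhcx tpxdh dqt wgcmj sxu abu iihr fnx dandn pri
Final line 17: iihr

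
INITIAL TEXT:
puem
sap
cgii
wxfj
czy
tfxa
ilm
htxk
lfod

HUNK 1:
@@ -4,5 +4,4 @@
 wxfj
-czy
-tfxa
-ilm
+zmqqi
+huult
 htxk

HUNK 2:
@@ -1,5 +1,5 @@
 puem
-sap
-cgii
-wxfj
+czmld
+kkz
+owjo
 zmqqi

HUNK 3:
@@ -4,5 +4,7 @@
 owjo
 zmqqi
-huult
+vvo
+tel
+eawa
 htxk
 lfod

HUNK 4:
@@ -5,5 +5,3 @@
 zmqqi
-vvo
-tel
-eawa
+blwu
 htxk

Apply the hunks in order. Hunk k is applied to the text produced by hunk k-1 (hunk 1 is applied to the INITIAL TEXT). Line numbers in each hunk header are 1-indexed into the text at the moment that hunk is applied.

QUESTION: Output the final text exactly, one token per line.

Answer: puem
czmld
kkz
owjo
zmqqi
blwu
htxk
lfod

Derivation:
Hunk 1: at line 4 remove [czy,tfxa,ilm] add [zmqqi,huult] -> 8 lines: puem sap cgii wxfj zmqqi huult htxk lfod
Hunk 2: at line 1 remove [sap,cgii,wxfj] add [czmld,kkz,owjo] -> 8 lines: puem czmld kkz owjo zmqqi huult htxk lfod
Hunk 3: at line 4 remove [huult] add [vvo,tel,eawa] -> 10 lines: puem czmld kkz owjo zmqqi vvo tel eawa htxk lfod
Hunk 4: at line 5 remove [vvo,tel,eawa] add [blwu] -> 8 lines: puem czmld kkz owjo zmqqi blwu htxk lfod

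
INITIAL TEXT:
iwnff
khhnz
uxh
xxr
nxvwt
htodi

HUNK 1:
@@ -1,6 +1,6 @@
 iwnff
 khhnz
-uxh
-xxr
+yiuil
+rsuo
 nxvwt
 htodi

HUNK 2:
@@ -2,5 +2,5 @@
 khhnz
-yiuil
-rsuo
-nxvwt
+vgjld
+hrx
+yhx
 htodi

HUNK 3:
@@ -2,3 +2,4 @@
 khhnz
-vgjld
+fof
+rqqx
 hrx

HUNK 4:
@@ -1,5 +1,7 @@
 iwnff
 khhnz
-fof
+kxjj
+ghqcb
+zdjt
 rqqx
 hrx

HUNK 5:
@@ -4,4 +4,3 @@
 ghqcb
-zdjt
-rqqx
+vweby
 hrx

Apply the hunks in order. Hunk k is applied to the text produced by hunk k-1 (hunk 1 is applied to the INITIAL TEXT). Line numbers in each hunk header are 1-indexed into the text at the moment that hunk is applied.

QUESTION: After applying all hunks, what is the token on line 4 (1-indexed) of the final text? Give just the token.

Answer: ghqcb

Derivation:
Hunk 1: at line 1 remove [uxh,xxr] add [yiuil,rsuo] -> 6 lines: iwnff khhnz yiuil rsuo nxvwt htodi
Hunk 2: at line 2 remove [yiuil,rsuo,nxvwt] add [vgjld,hrx,yhx] -> 6 lines: iwnff khhnz vgjld hrx yhx htodi
Hunk 3: at line 2 remove [vgjld] add [fof,rqqx] -> 7 lines: iwnff khhnz fof rqqx hrx yhx htodi
Hunk 4: at line 1 remove [fof] add [kxjj,ghqcb,zdjt] -> 9 lines: iwnff khhnz kxjj ghqcb zdjt rqqx hrx yhx htodi
Hunk 5: at line 4 remove [zdjt,rqqx] add [vweby] -> 8 lines: iwnff khhnz kxjj ghqcb vweby hrx yhx htodi
Final line 4: ghqcb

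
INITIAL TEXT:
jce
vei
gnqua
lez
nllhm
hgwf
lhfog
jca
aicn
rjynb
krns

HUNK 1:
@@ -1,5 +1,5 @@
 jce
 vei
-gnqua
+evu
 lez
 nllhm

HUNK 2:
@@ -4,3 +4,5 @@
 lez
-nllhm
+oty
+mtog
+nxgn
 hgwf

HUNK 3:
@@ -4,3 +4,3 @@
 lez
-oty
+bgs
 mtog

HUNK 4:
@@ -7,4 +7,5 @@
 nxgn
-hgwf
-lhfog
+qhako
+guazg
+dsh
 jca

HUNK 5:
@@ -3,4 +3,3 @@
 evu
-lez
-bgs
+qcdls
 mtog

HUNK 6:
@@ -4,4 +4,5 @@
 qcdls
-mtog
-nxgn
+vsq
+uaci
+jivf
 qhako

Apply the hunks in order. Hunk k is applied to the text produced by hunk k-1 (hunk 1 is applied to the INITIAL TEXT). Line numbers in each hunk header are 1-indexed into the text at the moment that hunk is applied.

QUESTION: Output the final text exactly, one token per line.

Answer: jce
vei
evu
qcdls
vsq
uaci
jivf
qhako
guazg
dsh
jca
aicn
rjynb
krns

Derivation:
Hunk 1: at line 1 remove [gnqua] add [evu] -> 11 lines: jce vei evu lez nllhm hgwf lhfog jca aicn rjynb krns
Hunk 2: at line 4 remove [nllhm] add [oty,mtog,nxgn] -> 13 lines: jce vei evu lez oty mtog nxgn hgwf lhfog jca aicn rjynb krns
Hunk 3: at line 4 remove [oty] add [bgs] -> 13 lines: jce vei evu lez bgs mtog nxgn hgwf lhfog jca aicn rjynb krns
Hunk 4: at line 7 remove [hgwf,lhfog] add [qhako,guazg,dsh] -> 14 lines: jce vei evu lez bgs mtog nxgn qhako guazg dsh jca aicn rjynb krns
Hunk 5: at line 3 remove [lez,bgs] add [qcdls] -> 13 lines: jce vei evu qcdls mtog nxgn qhako guazg dsh jca aicn rjynb krns
Hunk 6: at line 4 remove [mtog,nxgn] add [vsq,uaci,jivf] -> 14 lines: jce vei evu qcdls vsq uaci jivf qhako guazg dsh jca aicn rjynb krns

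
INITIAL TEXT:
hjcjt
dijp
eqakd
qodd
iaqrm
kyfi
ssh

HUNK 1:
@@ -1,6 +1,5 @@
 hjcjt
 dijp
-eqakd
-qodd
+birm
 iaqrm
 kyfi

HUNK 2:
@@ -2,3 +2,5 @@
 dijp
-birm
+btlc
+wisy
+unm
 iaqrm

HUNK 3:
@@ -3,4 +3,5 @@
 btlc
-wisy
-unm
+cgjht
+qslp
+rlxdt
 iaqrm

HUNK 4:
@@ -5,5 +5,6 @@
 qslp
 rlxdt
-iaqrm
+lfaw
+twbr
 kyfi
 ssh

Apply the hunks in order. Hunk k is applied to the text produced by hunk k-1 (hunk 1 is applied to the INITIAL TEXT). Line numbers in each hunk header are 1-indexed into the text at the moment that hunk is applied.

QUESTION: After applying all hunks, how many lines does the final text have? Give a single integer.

Answer: 10

Derivation:
Hunk 1: at line 1 remove [eqakd,qodd] add [birm] -> 6 lines: hjcjt dijp birm iaqrm kyfi ssh
Hunk 2: at line 2 remove [birm] add [btlc,wisy,unm] -> 8 lines: hjcjt dijp btlc wisy unm iaqrm kyfi ssh
Hunk 3: at line 3 remove [wisy,unm] add [cgjht,qslp,rlxdt] -> 9 lines: hjcjt dijp btlc cgjht qslp rlxdt iaqrm kyfi ssh
Hunk 4: at line 5 remove [iaqrm] add [lfaw,twbr] -> 10 lines: hjcjt dijp btlc cgjht qslp rlxdt lfaw twbr kyfi ssh
Final line count: 10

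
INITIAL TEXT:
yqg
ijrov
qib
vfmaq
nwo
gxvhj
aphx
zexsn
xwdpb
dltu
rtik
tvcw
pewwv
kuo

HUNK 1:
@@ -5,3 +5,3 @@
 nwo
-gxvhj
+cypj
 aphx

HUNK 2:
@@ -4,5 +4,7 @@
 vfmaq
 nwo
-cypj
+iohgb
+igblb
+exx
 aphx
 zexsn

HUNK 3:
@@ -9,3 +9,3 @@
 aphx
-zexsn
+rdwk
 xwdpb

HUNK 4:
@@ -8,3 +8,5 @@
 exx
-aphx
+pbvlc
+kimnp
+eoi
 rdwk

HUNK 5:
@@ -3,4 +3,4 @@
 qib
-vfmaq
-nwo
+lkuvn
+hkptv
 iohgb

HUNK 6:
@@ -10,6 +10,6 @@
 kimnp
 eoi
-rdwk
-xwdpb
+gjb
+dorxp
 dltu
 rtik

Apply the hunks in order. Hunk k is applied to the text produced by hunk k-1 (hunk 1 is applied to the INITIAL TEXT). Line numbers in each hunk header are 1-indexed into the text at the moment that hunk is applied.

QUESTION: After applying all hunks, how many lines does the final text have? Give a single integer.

Hunk 1: at line 5 remove [gxvhj] add [cypj] -> 14 lines: yqg ijrov qib vfmaq nwo cypj aphx zexsn xwdpb dltu rtik tvcw pewwv kuo
Hunk 2: at line 4 remove [cypj] add [iohgb,igblb,exx] -> 16 lines: yqg ijrov qib vfmaq nwo iohgb igblb exx aphx zexsn xwdpb dltu rtik tvcw pewwv kuo
Hunk 3: at line 9 remove [zexsn] add [rdwk] -> 16 lines: yqg ijrov qib vfmaq nwo iohgb igblb exx aphx rdwk xwdpb dltu rtik tvcw pewwv kuo
Hunk 4: at line 8 remove [aphx] add [pbvlc,kimnp,eoi] -> 18 lines: yqg ijrov qib vfmaq nwo iohgb igblb exx pbvlc kimnp eoi rdwk xwdpb dltu rtik tvcw pewwv kuo
Hunk 5: at line 3 remove [vfmaq,nwo] add [lkuvn,hkptv] -> 18 lines: yqg ijrov qib lkuvn hkptv iohgb igblb exx pbvlc kimnp eoi rdwk xwdpb dltu rtik tvcw pewwv kuo
Hunk 6: at line 10 remove [rdwk,xwdpb] add [gjb,dorxp] -> 18 lines: yqg ijrov qib lkuvn hkptv iohgb igblb exx pbvlc kimnp eoi gjb dorxp dltu rtik tvcw pewwv kuo
Final line count: 18

Answer: 18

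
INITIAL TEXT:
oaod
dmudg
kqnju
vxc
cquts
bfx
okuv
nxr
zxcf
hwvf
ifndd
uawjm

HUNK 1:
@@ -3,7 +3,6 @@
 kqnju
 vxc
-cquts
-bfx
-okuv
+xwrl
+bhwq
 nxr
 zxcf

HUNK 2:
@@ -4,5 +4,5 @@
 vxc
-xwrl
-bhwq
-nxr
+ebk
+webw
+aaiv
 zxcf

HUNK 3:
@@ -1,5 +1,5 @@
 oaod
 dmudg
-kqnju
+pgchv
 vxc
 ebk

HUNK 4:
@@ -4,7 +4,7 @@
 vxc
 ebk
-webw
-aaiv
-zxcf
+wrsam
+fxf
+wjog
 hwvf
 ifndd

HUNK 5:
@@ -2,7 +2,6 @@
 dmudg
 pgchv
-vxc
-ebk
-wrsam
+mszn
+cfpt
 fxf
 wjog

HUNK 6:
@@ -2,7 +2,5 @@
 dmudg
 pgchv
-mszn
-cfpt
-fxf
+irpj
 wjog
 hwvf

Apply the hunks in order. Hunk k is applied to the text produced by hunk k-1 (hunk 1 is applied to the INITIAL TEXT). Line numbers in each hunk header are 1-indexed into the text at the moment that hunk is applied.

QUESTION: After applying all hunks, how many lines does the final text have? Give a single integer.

Answer: 8

Derivation:
Hunk 1: at line 3 remove [cquts,bfx,okuv] add [xwrl,bhwq] -> 11 lines: oaod dmudg kqnju vxc xwrl bhwq nxr zxcf hwvf ifndd uawjm
Hunk 2: at line 4 remove [xwrl,bhwq,nxr] add [ebk,webw,aaiv] -> 11 lines: oaod dmudg kqnju vxc ebk webw aaiv zxcf hwvf ifndd uawjm
Hunk 3: at line 1 remove [kqnju] add [pgchv] -> 11 lines: oaod dmudg pgchv vxc ebk webw aaiv zxcf hwvf ifndd uawjm
Hunk 4: at line 4 remove [webw,aaiv,zxcf] add [wrsam,fxf,wjog] -> 11 lines: oaod dmudg pgchv vxc ebk wrsam fxf wjog hwvf ifndd uawjm
Hunk 5: at line 2 remove [vxc,ebk,wrsam] add [mszn,cfpt] -> 10 lines: oaod dmudg pgchv mszn cfpt fxf wjog hwvf ifndd uawjm
Hunk 6: at line 2 remove [mszn,cfpt,fxf] add [irpj] -> 8 lines: oaod dmudg pgchv irpj wjog hwvf ifndd uawjm
Final line count: 8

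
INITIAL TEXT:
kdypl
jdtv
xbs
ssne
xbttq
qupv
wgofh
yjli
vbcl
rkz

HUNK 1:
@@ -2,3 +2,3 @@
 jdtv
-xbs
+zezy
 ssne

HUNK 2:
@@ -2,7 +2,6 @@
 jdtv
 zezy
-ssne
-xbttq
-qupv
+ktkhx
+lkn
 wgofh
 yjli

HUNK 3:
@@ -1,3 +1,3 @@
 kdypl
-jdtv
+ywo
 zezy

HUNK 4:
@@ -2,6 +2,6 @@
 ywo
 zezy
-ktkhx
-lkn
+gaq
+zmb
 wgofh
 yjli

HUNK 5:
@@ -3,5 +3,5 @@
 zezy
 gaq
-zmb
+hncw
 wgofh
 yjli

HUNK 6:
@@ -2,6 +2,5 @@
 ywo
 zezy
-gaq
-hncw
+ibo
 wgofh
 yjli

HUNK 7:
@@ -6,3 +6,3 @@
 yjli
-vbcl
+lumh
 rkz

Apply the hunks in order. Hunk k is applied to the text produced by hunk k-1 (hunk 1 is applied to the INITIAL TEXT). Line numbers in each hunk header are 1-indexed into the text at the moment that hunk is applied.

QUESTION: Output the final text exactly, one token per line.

Answer: kdypl
ywo
zezy
ibo
wgofh
yjli
lumh
rkz

Derivation:
Hunk 1: at line 2 remove [xbs] add [zezy] -> 10 lines: kdypl jdtv zezy ssne xbttq qupv wgofh yjli vbcl rkz
Hunk 2: at line 2 remove [ssne,xbttq,qupv] add [ktkhx,lkn] -> 9 lines: kdypl jdtv zezy ktkhx lkn wgofh yjli vbcl rkz
Hunk 3: at line 1 remove [jdtv] add [ywo] -> 9 lines: kdypl ywo zezy ktkhx lkn wgofh yjli vbcl rkz
Hunk 4: at line 2 remove [ktkhx,lkn] add [gaq,zmb] -> 9 lines: kdypl ywo zezy gaq zmb wgofh yjli vbcl rkz
Hunk 5: at line 3 remove [zmb] add [hncw] -> 9 lines: kdypl ywo zezy gaq hncw wgofh yjli vbcl rkz
Hunk 6: at line 2 remove [gaq,hncw] add [ibo] -> 8 lines: kdypl ywo zezy ibo wgofh yjli vbcl rkz
Hunk 7: at line 6 remove [vbcl] add [lumh] -> 8 lines: kdypl ywo zezy ibo wgofh yjli lumh rkz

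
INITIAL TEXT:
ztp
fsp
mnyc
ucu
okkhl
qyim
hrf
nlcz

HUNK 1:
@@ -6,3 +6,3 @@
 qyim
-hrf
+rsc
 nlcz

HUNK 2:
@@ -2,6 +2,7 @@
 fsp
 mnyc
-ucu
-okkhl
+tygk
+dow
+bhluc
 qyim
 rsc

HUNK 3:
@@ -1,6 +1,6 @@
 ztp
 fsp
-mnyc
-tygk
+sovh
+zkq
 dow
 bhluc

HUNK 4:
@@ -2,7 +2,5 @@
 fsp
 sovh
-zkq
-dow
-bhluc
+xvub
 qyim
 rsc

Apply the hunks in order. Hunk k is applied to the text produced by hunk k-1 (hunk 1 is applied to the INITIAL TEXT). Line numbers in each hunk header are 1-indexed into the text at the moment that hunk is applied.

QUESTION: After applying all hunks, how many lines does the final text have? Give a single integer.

Answer: 7

Derivation:
Hunk 1: at line 6 remove [hrf] add [rsc] -> 8 lines: ztp fsp mnyc ucu okkhl qyim rsc nlcz
Hunk 2: at line 2 remove [ucu,okkhl] add [tygk,dow,bhluc] -> 9 lines: ztp fsp mnyc tygk dow bhluc qyim rsc nlcz
Hunk 3: at line 1 remove [mnyc,tygk] add [sovh,zkq] -> 9 lines: ztp fsp sovh zkq dow bhluc qyim rsc nlcz
Hunk 4: at line 2 remove [zkq,dow,bhluc] add [xvub] -> 7 lines: ztp fsp sovh xvub qyim rsc nlcz
Final line count: 7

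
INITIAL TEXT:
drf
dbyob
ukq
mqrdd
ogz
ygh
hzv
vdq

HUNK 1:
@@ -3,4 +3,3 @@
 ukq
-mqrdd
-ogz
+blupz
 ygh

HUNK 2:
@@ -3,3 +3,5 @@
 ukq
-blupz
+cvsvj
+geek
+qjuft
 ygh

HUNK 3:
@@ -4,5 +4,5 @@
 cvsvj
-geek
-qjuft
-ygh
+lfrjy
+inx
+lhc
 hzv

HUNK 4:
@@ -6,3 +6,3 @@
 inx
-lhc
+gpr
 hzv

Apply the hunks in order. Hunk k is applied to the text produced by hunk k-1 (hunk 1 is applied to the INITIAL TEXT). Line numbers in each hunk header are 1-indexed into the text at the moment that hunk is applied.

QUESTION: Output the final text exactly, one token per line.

Answer: drf
dbyob
ukq
cvsvj
lfrjy
inx
gpr
hzv
vdq

Derivation:
Hunk 1: at line 3 remove [mqrdd,ogz] add [blupz] -> 7 lines: drf dbyob ukq blupz ygh hzv vdq
Hunk 2: at line 3 remove [blupz] add [cvsvj,geek,qjuft] -> 9 lines: drf dbyob ukq cvsvj geek qjuft ygh hzv vdq
Hunk 3: at line 4 remove [geek,qjuft,ygh] add [lfrjy,inx,lhc] -> 9 lines: drf dbyob ukq cvsvj lfrjy inx lhc hzv vdq
Hunk 4: at line 6 remove [lhc] add [gpr] -> 9 lines: drf dbyob ukq cvsvj lfrjy inx gpr hzv vdq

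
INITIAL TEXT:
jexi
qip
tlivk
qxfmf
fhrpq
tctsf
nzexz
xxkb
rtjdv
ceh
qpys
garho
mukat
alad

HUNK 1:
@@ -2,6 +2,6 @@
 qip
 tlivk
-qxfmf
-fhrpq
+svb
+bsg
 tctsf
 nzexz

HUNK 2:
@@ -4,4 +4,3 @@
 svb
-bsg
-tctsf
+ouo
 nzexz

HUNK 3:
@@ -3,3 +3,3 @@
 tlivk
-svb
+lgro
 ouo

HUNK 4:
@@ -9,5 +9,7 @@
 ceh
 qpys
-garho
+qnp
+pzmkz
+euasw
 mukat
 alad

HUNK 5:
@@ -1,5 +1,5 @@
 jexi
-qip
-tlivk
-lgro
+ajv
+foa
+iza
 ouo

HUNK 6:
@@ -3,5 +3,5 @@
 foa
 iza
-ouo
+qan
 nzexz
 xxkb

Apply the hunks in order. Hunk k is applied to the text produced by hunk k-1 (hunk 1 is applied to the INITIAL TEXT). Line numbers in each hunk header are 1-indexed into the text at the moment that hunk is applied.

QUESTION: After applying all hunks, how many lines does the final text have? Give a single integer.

Hunk 1: at line 2 remove [qxfmf,fhrpq] add [svb,bsg] -> 14 lines: jexi qip tlivk svb bsg tctsf nzexz xxkb rtjdv ceh qpys garho mukat alad
Hunk 2: at line 4 remove [bsg,tctsf] add [ouo] -> 13 lines: jexi qip tlivk svb ouo nzexz xxkb rtjdv ceh qpys garho mukat alad
Hunk 3: at line 3 remove [svb] add [lgro] -> 13 lines: jexi qip tlivk lgro ouo nzexz xxkb rtjdv ceh qpys garho mukat alad
Hunk 4: at line 9 remove [garho] add [qnp,pzmkz,euasw] -> 15 lines: jexi qip tlivk lgro ouo nzexz xxkb rtjdv ceh qpys qnp pzmkz euasw mukat alad
Hunk 5: at line 1 remove [qip,tlivk,lgro] add [ajv,foa,iza] -> 15 lines: jexi ajv foa iza ouo nzexz xxkb rtjdv ceh qpys qnp pzmkz euasw mukat alad
Hunk 6: at line 3 remove [ouo] add [qan] -> 15 lines: jexi ajv foa iza qan nzexz xxkb rtjdv ceh qpys qnp pzmkz euasw mukat alad
Final line count: 15

Answer: 15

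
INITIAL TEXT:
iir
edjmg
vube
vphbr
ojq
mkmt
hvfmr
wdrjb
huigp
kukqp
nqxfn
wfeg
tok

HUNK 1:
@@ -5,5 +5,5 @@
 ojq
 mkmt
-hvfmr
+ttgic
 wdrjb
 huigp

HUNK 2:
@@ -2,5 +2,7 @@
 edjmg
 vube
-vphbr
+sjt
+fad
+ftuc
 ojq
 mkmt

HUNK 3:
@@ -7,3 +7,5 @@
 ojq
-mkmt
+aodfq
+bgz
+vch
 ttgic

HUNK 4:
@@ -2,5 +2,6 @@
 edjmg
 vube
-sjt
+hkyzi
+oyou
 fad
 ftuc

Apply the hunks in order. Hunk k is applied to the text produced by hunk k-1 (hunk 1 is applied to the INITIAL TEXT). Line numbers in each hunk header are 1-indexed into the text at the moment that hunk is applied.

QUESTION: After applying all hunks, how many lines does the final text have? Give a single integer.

Answer: 18

Derivation:
Hunk 1: at line 5 remove [hvfmr] add [ttgic] -> 13 lines: iir edjmg vube vphbr ojq mkmt ttgic wdrjb huigp kukqp nqxfn wfeg tok
Hunk 2: at line 2 remove [vphbr] add [sjt,fad,ftuc] -> 15 lines: iir edjmg vube sjt fad ftuc ojq mkmt ttgic wdrjb huigp kukqp nqxfn wfeg tok
Hunk 3: at line 7 remove [mkmt] add [aodfq,bgz,vch] -> 17 lines: iir edjmg vube sjt fad ftuc ojq aodfq bgz vch ttgic wdrjb huigp kukqp nqxfn wfeg tok
Hunk 4: at line 2 remove [sjt] add [hkyzi,oyou] -> 18 lines: iir edjmg vube hkyzi oyou fad ftuc ojq aodfq bgz vch ttgic wdrjb huigp kukqp nqxfn wfeg tok
Final line count: 18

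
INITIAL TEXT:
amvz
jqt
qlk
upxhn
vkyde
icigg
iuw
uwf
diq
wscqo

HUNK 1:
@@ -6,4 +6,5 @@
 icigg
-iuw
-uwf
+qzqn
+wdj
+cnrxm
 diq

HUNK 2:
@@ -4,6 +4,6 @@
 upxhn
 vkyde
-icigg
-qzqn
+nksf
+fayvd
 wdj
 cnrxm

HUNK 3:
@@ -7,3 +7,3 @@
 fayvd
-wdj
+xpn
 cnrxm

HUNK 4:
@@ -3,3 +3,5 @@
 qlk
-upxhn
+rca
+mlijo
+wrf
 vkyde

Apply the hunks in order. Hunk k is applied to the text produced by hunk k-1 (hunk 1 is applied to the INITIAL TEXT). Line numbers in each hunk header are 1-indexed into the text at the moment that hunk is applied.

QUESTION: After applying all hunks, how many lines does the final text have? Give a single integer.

Answer: 13

Derivation:
Hunk 1: at line 6 remove [iuw,uwf] add [qzqn,wdj,cnrxm] -> 11 lines: amvz jqt qlk upxhn vkyde icigg qzqn wdj cnrxm diq wscqo
Hunk 2: at line 4 remove [icigg,qzqn] add [nksf,fayvd] -> 11 lines: amvz jqt qlk upxhn vkyde nksf fayvd wdj cnrxm diq wscqo
Hunk 3: at line 7 remove [wdj] add [xpn] -> 11 lines: amvz jqt qlk upxhn vkyde nksf fayvd xpn cnrxm diq wscqo
Hunk 4: at line 3 remove [upxhn] add [rca,mlijo,wrf] -> 13 lines: amvz jqt qlk rca mlijo wrf vkyde nksf fayvd xpn cnrxm diq wscqo
Final line count: 13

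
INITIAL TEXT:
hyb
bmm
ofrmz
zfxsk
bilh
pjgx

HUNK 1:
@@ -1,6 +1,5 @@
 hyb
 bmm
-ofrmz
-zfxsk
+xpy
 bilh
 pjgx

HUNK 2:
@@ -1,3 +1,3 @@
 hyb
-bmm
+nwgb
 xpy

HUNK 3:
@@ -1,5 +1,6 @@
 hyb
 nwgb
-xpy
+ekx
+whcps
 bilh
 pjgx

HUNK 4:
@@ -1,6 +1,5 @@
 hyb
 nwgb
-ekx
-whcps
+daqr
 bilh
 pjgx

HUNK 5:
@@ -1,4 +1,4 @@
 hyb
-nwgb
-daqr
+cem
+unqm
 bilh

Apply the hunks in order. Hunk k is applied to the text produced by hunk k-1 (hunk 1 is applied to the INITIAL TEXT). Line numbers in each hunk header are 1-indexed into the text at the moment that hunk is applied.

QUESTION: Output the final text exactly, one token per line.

Hunk 1: at line 1 remove [ofrmz,zfxsk] add [xpy] -> 5 lines: hyb bmm xpy bilh pjgx
Hunk 2: at line 1 remove [bmm] add [nwgb] -> 5 lines: hyb nwgb xpy bilh pjgx
Hunk 3: at line 1 remove [xpy] add [ekx,whcps] -> 6 lines: hyb nwgb ekx whcps bilh pjgx
Hunk 4: at line 1 remove [ekx,whcps] add [daqr] -> 5 lines: hyb nwgb daqr bilh pjgx
Hunk 5: at line 1 remove [nwgb,daqr] add [cem,unqm] -> 5 lines: hyb cem unqm bilh pjgx

Answer: hyb
cem
unqm
bilh
pjgx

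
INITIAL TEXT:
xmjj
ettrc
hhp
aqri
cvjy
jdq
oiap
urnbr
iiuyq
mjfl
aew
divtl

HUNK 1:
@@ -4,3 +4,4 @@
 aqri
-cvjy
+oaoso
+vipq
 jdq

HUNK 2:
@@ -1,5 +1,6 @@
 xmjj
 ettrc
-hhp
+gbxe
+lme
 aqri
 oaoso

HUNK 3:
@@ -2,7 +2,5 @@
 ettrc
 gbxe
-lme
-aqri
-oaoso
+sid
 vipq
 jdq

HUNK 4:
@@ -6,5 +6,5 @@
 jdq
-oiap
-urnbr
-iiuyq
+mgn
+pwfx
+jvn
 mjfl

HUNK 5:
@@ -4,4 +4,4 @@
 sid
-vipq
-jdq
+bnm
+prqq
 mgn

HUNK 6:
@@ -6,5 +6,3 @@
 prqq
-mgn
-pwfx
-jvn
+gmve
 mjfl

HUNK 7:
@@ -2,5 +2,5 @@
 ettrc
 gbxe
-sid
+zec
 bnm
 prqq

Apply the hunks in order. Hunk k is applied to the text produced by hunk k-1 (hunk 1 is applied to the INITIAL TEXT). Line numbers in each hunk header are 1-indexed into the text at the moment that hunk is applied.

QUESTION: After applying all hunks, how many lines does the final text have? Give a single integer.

Hunk 1: at line 4 remove [cvjy] add [oaoso,vipq] -> 13 lines: xmjj ettrc hhp aqri oaoso vipq jdq oiap urnbr iiuyq mjfl aew divtl
Hunk 2: at line 1 remove [hhp] add [gbxe,lme] -> 14 lines: xmjj ettrc gbxe lme aqri oaoso vipq jdq oiap urnbr iiuyq mjfl aew divtl
Hunk 3: at line 2 remove [lme,aqri,oaoso] add [sid] -> 12 lines: xmjj ettrc gbxe sid vipq jdq oiap urnbr iiuyq mjfl aew divtl
Hunk 4: at line 6 remove [oiap,urnbr,iiuyq] add [mgn,pwfx,jvn] -> 12 lines: xmjj ettrc gbxe sid vipq jdq mgn pwfx jvn mjfl aew divtl
Hunk 5: at line 4 remove [vipq,jdq] add [bnm,prqq] -> 12 lines: xmjj ettrc gbxe sid bnm prqq mgn pwfx jvn mjfl aew divtl
Hunk 6: at line 6 remove [mgn,pwfx,jvn] add [gmve] -> 10 lines: xmjj ettrc gbxe sid bnm prqq gmve mjfl aew divtl
Hunk 7: at line 2 remove [sid] add [zec] -> 10 lines: xmjj ettrc gbxe zec bnm prqq gmve mjfl aew divtl
Final line count: 10

Answer: 10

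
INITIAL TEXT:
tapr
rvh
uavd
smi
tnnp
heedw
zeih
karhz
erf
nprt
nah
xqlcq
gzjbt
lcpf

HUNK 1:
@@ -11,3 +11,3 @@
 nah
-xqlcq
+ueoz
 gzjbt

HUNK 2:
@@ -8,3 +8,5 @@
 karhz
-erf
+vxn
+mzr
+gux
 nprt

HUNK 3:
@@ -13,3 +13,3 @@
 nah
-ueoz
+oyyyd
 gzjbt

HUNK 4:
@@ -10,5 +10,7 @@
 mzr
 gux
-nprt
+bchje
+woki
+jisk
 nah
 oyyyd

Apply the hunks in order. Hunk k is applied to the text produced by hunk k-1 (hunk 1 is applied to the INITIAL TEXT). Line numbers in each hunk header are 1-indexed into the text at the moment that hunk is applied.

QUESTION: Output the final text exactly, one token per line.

Answer: tapr
rvh
uavd
smi
tnnp
heedw
zeih
karhz
vxn
mzr
gux
bchje
woki
jisk
nah
oyyyd
gzjbt
lcpf

Derivation:
Hunk 1: at line 11 remove [xqlcq] add [ueoz] -> 14 lines: tapr rvh uavd smi tnnp heedw zeih karhz erf nprt nah ueoz gzjbt lcpf
Hunk 2: at line 8 remove [erf] add [vxn,mzr,gux] -> 16 lines: tapr rvh uavd smi tnnp heedw zeih karhz vxn mzr gux nprt nah ueoz gzjbt lcpf
Hunk 3: at line 13 remove [ueoz] add [oyyyd] -> 16 lines: tapr rvh uavd smi tnnp heedw zeih karhz vxn mzr gux nprt nah oyyyd gzjbt lcpf
Hunk 4: at line 10 remove [nprt] add [bchje,woki,jisk] -> 18 lines: tapr rvh uavd smi tnnp heedw zeih karhz vxn mzr gux bchje woki jisk nah oyyyd gzjbt lcpf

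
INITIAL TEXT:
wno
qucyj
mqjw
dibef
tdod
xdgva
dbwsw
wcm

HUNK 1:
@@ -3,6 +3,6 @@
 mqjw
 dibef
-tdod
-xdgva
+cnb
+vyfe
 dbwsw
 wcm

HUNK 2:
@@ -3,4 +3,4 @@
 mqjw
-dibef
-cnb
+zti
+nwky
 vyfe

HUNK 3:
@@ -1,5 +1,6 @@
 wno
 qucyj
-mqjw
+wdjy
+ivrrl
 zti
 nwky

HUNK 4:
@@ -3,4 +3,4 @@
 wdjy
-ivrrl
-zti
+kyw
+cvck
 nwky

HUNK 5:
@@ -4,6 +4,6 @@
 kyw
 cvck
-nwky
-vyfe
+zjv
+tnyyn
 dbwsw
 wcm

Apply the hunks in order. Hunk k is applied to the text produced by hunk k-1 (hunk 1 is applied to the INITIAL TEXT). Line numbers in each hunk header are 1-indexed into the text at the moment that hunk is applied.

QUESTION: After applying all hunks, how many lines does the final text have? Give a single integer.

Hunk 1: at line 3 remove [tdod,xdgva] add [cnb,vyfe] -> 8 lines: wno qucyj mqjw dibef cnb vyfe dbwsw wcm
Hunk 2: at line 3 remove [dibef,cnb] add [zti,nwky] -> 8 lines: wno qucyj mqjw zti nwky vyfe dbwsw wcm
Hunk 3: at line 1 remove [mqjw] add [wdjy,ivrrl] -> 9 lines: wno qucyj wdjy ivrrl zti nwky vyfe dbwsw wcm
Hunk 4: at line 3 remove [ivrrl,zti] add [kyw,cvck] -> 9 lines: wno qucyj wdjy kyw cvck nwky vyfe dbwsw wcm
Hunk 5: at line 4 remove [nwky,vyfe] add [zjv,tnyyn] -> 9 lines: wno qucyj wdjy kyw cvck zjv tnyyn dbwsw wcm
Final line count: 9

Answer: 9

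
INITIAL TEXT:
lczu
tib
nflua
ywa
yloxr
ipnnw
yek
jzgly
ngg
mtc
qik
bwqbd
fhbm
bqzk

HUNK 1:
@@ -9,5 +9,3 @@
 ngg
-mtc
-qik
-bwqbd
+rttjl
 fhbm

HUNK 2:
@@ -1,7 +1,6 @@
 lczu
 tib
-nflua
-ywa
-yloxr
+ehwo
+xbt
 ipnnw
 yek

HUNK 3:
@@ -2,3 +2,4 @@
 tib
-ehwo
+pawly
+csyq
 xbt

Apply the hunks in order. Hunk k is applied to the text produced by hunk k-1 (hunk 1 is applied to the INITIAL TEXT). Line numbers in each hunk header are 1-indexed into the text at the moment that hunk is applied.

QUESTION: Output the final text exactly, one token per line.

Answer: lczu
tib
pawly
csyq
xbt
ipnnw
yek
jzgly
ngg
rttjl
fhbm
bqzk

Derivation:
Hunk 1: at line 9 remove [mtc,qik,bwqbd] add [rttjl] -> 12 lines: lczu tib nflua ywa yloxr ipnnw yek jzgly ngg rttjl fhbm bqzk
Hunk 2: at line 1 remove [nflua,ywa,yloxr] add [ehwo,xbt] -> 11 lines: lczu tib ehwo xbt ipnnw yek jzgly ngg rttjl fhbm bqzk
Hunk 3: at line 2 remove [ehwo] add [pawly,csyq] -> 12 lines: lczu tib pawly csyq xbt ipnnw yek jzgly ngg rttjl fhbm bqzk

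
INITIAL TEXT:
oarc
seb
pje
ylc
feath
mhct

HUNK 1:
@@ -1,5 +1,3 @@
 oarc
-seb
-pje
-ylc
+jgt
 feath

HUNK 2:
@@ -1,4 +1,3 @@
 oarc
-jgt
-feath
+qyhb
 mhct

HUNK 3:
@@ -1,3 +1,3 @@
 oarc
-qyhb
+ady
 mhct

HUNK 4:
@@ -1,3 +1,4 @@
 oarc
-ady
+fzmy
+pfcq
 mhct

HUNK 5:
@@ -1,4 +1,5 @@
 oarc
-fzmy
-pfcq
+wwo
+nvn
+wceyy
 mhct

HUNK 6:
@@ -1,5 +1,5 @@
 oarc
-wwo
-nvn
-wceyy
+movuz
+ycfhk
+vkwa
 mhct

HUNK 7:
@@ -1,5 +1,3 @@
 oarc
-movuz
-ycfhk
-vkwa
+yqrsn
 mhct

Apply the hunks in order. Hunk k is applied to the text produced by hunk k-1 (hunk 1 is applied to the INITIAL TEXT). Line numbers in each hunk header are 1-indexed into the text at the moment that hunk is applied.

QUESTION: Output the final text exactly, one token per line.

Hunk 1: at line 1 remove [seb,pje,ylc] add [jgt] -> 4 lines: oarc jgt feath mhct
Hunk 2: at line 1 remove [jgt,feath] add [qyhb] -> 3 lines: oarc qyhb mhct
Hunk 3: at line 1 remove [qyhb] add [ady] -> 3 lines: oarc ady mhct
Hunk 4: at line 1 remove [ady] add [fzmy,pfcq] -> 4 lines: oarc fzmy pfcq mhct
Hunk 5: at line 1 remove [fzmy,pfcq] add [wwo,nvn,wceyy] -> 5 lines: oarc wwo nvn wceyy mhct
Hunk 6: at line 1 remove [wwo,nvn,wceyy] add [movuz,ycfhk,vkwa] -> 5 lines: oarc movuz ycfhk vkwa mhct
Hunk 7: at line 1 remove [movuz,ycfhk,vkwa] add [yqrsn] -> 3 lines: oarc yqrsn mhct

Answer: oarc
yqrsn
mhct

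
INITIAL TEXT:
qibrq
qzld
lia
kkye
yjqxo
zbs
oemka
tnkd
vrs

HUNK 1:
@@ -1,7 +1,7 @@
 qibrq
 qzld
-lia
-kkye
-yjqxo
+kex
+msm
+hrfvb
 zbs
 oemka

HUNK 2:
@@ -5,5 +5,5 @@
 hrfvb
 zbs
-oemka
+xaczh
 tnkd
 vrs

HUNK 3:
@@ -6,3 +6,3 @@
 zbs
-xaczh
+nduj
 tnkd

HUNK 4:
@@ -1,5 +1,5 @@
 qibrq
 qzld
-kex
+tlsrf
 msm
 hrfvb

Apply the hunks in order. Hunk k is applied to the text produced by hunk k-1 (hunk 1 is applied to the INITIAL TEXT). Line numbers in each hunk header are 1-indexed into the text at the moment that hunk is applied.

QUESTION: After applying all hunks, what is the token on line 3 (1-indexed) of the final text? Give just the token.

Answer: tlsrf

Derivation:
Hunk 1: at line 1 remove [lia,kkye,yjqxo] add [kex,msm,hrfvb] -> 9 lines: qibrq qzld kex msm hrfvb zbs oemka tnkd vrs
Hunk 2: at line 5 remove [oemka] add [xaczh] -> 9 lines: qibrq qzld kex msm hrfvb zbs xaczh tnkd vrs
Hunk 3: at line 6 remove [xaczh] add [nduj] -> 9 lines: qibrq qzld kex msm hrfvb zbs nduj tnkd vrs
Hunk 4: at line 1 remove [kex] add [tlsrf] -> 9 lines: qibrq qzld tlsrf msm hrfvb zbs nduj tnkd vrs
Final line 3: tlsrf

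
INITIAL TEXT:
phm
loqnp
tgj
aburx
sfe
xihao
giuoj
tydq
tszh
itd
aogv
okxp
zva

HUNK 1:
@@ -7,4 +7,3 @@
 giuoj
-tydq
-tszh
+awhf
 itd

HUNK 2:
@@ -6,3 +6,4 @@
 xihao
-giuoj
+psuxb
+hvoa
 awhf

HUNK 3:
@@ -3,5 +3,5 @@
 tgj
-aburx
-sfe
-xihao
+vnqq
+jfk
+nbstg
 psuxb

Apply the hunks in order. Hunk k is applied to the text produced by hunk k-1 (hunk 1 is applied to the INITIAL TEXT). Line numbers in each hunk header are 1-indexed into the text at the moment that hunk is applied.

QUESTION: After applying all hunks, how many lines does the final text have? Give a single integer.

Answer: 13

Derivation:
Hunk 1: at line 7 remove [tydq,tszh] add [awhf] -> 12 lines: phm loqnp tgj aburx sfe xihao giuoj awhf itd aogv okxp zva
Hunk 2: at line 6 remove [giuoj] add [psuxb,hvoa] -> 13 lines: phm loqnp tgj aburx sfe xihao psuxb hvoa awhf itd aogv okxp zva
Hunk 3: at line 3 remove [aburx,sfe,xihao] add [vnqq,jfk,nbstg] -> 13 lines: phm loqnp tgj vnqq jfk nbstg psuxb hvoa awhf itd aogv okxp zva
Final line count: 13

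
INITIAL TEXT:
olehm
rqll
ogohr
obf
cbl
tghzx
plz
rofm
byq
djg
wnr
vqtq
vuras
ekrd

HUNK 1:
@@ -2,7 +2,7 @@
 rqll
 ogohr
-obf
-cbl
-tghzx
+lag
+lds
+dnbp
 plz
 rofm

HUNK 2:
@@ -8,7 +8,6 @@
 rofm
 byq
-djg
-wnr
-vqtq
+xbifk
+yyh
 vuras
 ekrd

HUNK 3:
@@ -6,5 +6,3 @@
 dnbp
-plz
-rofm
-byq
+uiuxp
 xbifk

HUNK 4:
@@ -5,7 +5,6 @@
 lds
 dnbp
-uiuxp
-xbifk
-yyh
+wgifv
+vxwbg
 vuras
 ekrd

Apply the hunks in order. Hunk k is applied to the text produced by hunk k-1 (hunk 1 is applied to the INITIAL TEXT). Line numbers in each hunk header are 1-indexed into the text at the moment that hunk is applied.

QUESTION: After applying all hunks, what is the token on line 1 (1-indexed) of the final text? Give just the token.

Hunk 1: at line 2 remove [obf,cbl,tghzx] add [lag,lds,dnbp] -> 14 lines: olehm rqll ogohr lag lds dnbp plz rofm byq djg wnr vqtq vuras ekrd
Hunk 2: at line 8 remove [djg,wnr,vqtq] add [xbifk,yyh] -> 13 lines: olehm rqll ogohr lag lds dnbp plz rofm byq xbifk yyh vuras ekrd
Hunk 3: at line 6 remove [plz,rofm,byq] add [uiuxp] -> 11 lines: olehm rqll ogohr lag lds dnbp uiuxp xbifk yyh vuras ekrd
Hunk 4: at line 5 remove [uiuxp,xbifk,yyh] add [wgifv,vxwbg] -> 10 lines: olehm rqll ogohr lag lds dnbp wgifv vxwbg vuras ekrd
Final line 1: olehm

Answer: olehm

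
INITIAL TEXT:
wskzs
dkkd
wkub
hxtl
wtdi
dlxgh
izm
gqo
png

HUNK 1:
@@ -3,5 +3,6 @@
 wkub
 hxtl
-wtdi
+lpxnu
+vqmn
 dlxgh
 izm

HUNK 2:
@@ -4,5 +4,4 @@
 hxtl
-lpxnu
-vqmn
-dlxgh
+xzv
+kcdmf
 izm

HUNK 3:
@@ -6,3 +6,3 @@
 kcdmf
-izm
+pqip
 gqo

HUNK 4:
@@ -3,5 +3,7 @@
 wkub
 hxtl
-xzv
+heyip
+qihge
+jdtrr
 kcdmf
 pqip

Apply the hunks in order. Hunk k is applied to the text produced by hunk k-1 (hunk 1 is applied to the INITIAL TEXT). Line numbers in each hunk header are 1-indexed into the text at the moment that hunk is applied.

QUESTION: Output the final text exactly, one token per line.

Hunk 1: at line 3 remove [wtdi] add [lpxnu,vqmn] -> 10 lines: wskzs dkkd wkub hxtl lpxnu vqmn dlxgh izm gqo png
Hunk 2: at line 4 remove [lpxnu,vqmn,dlxgh] add [xzv,kcdmf] -> 9 lines: wskzs dkkd wkub hxtl xzv kcdmf izm gqo png
Hunk 3: at line 6 remove [izm] add [pqip] -> 9 lines: wskzs dkkd wkub hxtl xzv kcdmf pqip gqo png
Hunk 4: at line 3 remove [xzv] add [heyip,qihge,jdtrr] -> 11 lines: wskzs dkkd wkub hxtl heyip qihge jdtrr kcdmf pqip gqo png

Answer: wskzs
dkkd
wkub
hxtl
heyip
qihge
jdtrr
kcdmf
pqip
gqo
png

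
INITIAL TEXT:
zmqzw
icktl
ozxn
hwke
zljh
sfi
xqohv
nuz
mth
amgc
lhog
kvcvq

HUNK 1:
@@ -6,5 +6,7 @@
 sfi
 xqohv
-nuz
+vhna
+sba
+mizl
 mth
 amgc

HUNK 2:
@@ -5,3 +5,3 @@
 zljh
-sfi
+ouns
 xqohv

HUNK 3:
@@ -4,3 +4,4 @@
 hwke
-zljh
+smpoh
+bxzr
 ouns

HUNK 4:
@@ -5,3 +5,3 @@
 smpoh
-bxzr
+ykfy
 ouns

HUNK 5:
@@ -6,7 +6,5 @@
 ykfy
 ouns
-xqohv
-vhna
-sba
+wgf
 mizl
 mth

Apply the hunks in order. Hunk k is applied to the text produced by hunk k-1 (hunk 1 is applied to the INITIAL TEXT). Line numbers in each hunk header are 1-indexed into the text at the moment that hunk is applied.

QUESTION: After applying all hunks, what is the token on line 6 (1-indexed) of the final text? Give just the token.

Answer: ykfy

Derivation:
Hunk 1: at line 6 remove [nuz] add [vhna,sba,mizl] -> 14 lines: zmqzw icktl ozxn hwke zljh sfi xqohv vhna sba mizl mth amgc lhog kvcvq
Hunk 2: at line 5 remove [sfi] add [ouns] -> 14 lines: zmqzw icktl ozxn hwke zljh ouns xqohv vhna sba mizl mth amgc lhog kvcvq
Hunk 3: at line 4 remove [zljh] add [smpoh,bxzr] -> 15 lines: zmqzw icktl ozxn hwke smpoh bxzr ouns xqohv vhna sba mizl mth amgc lhog kvcvq
Hunk 4: at line 5 remove [bxzr] add [ykfy] -> 15 lines: zmqzw icktl ozxn hwke smpoh ykfy ouns xqohv vhna sba mizl mth amgc lhog kvcvq
Hunk 5: at line 6 remove [xqohv,vhna,sba] add [wgf] -> 13 lines: zmqzw icktl ozxn hwke smpoh ykfy ouns wgf mizl mth amgc lhog kvcvq
Final line 6: ykfy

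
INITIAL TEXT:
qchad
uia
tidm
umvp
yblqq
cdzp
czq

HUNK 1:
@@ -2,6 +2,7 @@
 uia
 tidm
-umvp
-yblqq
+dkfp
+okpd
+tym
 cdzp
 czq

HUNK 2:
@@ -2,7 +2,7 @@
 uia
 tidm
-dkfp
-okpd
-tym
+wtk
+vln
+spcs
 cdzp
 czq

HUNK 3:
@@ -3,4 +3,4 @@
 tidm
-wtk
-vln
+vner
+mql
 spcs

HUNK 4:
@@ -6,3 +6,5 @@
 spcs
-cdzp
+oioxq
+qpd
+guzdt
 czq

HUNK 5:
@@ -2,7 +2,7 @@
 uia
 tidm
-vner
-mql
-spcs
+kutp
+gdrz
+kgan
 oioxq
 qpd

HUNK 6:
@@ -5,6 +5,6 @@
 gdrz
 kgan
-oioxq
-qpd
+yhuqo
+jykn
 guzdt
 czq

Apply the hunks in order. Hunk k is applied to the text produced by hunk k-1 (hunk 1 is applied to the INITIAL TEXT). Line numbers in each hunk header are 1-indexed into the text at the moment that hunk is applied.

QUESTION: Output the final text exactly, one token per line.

Hunk 1: at line 2 remove [umvp,yblqq] add [dkfp,okpd,tym] -> 8 lines: qchad uia tidm dkfp okpd tym cdzp czq
Hunk 2: at line 2 remove [dkfp,okpd,tym] add [wtk,vln,spcs] -> 8 lines: qchad uia tidm wtk vln spcs cdzp czq
Hunk 3: at line 3 remove [wtk,vln] add [vner,mql] -> 8 lines: qchad uia tidm vner mql spcs cdzp czq
Hunk 4: at line 6 remove [cdzp] add [oioxq,qpd,guzdt] -> 10 lines: qchad uia tidm vner mql spcs oioxq qpd guzdt czq
Hunk 5: at line 2 remove [vner,mql,spcs] add [kutp,gdrz,kgan] -> 10 lines: qchad uia tidm kutp gdrz kgan oioxq qpd guzdt czq
Hunk 6: at line 5 remove [oioxq,qpd] add [yhuqo,jykn] -> 10 lines: qchad uia tidm kutp gdrz kgan yhuqo jykn guzdt czq

Answer: qchad
uia
tidm
kutp
gdrz
kgan
yhuqo
jykn
guzdt
czq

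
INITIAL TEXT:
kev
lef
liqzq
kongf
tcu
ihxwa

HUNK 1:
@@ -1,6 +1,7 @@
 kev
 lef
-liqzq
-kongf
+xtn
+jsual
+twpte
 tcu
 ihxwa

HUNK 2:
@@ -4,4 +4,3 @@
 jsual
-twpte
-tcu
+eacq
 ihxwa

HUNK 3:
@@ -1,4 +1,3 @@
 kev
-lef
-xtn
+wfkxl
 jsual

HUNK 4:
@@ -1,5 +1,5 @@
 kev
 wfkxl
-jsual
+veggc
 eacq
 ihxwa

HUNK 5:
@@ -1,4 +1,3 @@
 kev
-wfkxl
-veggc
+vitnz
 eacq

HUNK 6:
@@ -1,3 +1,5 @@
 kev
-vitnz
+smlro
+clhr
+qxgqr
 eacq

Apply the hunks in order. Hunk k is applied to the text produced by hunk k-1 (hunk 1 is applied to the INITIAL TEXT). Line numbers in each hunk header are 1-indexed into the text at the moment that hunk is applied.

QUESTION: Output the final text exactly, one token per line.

Hunk 1: at line 1 remove [liqzq,kongf] add [xtn,jsual,twpte] -> 7 lines: kev lef xtn jsual twpte tcu ihxwa
Hunk 2: at line 4 remove [twpte,tcu] add [eacq] -> 6 lines: kev lef xtn jsual eacq ihxwa
Hunk 3: at line 1 remove [lef,xtn] add [wfkxl] -> 5 lines: kev wfkxl jsual eacq ihxwa
Hunk 4: at line 1 remove [jsual] add [veggc] -> 5 lines: kev wfkxl veggc eacq ihxwa
Hunk 5: at line 1 remove [wfkxl,veggc] add [vitnz] -> 4 lines: kev vitnz eacq ihxwa
Hunk 6: at line 1 remove [vitnz] add [smlro,clhr,qxgqr] -> 6 lines: kev smlro clhr qxgqr eacq ihxwa

Answer: kev
smlro
clhr
qxgqr
eacq
ihxwa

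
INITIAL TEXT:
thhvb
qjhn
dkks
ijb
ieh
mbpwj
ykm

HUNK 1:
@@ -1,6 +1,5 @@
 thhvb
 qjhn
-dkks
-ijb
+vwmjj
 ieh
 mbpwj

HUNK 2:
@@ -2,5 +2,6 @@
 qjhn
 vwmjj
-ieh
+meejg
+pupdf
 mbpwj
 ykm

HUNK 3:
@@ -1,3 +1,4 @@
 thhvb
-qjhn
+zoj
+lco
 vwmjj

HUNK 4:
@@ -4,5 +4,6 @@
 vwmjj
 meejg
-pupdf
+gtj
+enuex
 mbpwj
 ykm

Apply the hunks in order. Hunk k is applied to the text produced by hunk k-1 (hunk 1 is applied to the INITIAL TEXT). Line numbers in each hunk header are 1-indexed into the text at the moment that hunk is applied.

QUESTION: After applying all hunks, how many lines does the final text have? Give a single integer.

Hunk 1: at line 1 remove [dkks,ijb] add [vwmjj] -> 6 lines: thhvb qjhn vwmjj ieh mbpwj ykm
Hunk 2: at line 2 remove [ieh] add [meejg,pupdf] -> 7 lines: thhvb qjhn vwmjj meejg pupdf mbpwj ykm
Hunk 3: at line 1 remove [qjhn] add [zoj,lco] -> 8 lines: thhvb zoj lco vwmjj meejg pupdf mbpwj ykm
Hunk 4: at line 4 remove [pupdf] add [gtj,enuex] -> 9 lines: thhvb zoj lco vwmjj meejg gtj enuex mbpwj ykm
Final line count: 9

Answer: 9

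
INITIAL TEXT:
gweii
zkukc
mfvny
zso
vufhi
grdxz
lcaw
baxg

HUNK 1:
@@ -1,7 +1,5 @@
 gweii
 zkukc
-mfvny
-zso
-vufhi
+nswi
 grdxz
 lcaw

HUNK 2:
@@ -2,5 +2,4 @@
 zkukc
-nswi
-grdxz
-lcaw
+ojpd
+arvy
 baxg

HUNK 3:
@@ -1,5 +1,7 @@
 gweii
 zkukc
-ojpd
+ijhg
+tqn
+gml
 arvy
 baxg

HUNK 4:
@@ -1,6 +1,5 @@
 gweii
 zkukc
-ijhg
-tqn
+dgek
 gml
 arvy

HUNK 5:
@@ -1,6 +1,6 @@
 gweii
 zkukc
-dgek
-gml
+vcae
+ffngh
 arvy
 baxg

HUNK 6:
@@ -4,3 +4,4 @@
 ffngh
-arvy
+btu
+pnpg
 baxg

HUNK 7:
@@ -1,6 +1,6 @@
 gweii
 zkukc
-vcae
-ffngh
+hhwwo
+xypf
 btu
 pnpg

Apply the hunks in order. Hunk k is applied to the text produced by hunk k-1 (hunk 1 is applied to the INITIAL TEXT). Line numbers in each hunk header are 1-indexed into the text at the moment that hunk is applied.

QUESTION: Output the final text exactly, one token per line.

Hunk 1: at line 1 remove [mfvny,zso,vufhi] add [nswi] -> 6 lines: gweii zkukc nswi grdxz lcaw baxg
Hunk 2: at line 2 remove [nswi,grdxz,lcaw] add [ojpd,arvy] -> 5 lines: gweii zkukc ojpd arvy baxg
Hunk 3: at line 1 remove [ojpd] add [ijhg,tqn,gml] -> 7 lines: gweii zkukc ijhg tqn gml arvy baxg
Hunk 4: at line 1 remove [ijhg,tqn] add [dgek] -> 6 lines: gweii zkukc dgek gml arvy baxg
Hunk 5: at line 1 remove [dgek,gml] add [vcae,ffngh] -> 6 lines: gweii zkukc vcae ffngh arvy baxg
Hunk 6: at line 4 remove [arvy] add [btu,pnpg] -> 7 lines: gweii zkukc vcae ffngh btu pnpg baxg
Hunk 7: at line 1 remove [vcae,ffngh] add [hhwwo,xypf] -> 7 lines: gweii zkukc hhwwo xypf btu pnpg baxg

Answer: gweii
zkukc
hhwwo
xypf
btu
pnpg
baxg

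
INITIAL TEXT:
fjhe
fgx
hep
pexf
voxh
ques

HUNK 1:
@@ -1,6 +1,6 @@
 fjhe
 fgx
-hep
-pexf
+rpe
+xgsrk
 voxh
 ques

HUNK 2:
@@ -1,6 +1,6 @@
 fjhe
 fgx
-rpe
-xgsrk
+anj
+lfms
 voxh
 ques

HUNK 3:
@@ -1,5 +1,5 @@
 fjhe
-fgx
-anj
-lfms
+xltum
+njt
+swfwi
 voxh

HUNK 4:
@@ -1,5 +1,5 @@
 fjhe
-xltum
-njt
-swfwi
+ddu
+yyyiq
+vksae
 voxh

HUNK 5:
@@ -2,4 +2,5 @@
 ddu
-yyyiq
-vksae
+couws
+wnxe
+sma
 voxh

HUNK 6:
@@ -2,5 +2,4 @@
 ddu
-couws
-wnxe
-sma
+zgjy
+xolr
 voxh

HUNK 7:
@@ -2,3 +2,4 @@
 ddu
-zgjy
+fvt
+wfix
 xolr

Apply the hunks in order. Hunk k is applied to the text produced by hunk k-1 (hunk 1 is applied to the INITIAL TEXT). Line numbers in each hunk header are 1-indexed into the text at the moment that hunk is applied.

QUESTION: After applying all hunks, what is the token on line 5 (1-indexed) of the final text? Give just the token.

Answer: xolr

Derivation:
Hunk 1: at line 1 remove [hep,pexf] add [rpe,xgsrk] -> 6 lines: fjhe fgx rpe xgsrk voxh ques
Hunk 2: at line 1 remove [rpe,xgsrk] add [anj,lfms] -> 6 lines: fjhe fgx anj lfms voxh ques
Hunk 3: at line 1 remove [fgx,anj,lfms] add [xltum,njt,swfwi] -> 6 lines: fjhe xltum njt swfwi voxh ques
Hunk 4: at line 1 remove [xltum,njt,swfwi] add [ddu,yyyiq,vksae] -> 6 lines: fjhe ddu yyyiq vksae voxh ques
Hunk 5: at line 2 remove [yyyiq,vksae] add [couws,wnxe,sma] -> 7 lines: fjhe ddu couws wnxe sma voxh ques
Hunk 6: at line 2 remove [couws,wnxe,sma] add [zgjy,xolr] -> 6 lines: fjhe ddu zgjy xolr voxh ques
Hunk 7: at line 2 remove [zgjy] add [fvt,wfix] -> 7 lines: fjhe ddu fvt wfix xolr voxh ques
Final line 5: xolr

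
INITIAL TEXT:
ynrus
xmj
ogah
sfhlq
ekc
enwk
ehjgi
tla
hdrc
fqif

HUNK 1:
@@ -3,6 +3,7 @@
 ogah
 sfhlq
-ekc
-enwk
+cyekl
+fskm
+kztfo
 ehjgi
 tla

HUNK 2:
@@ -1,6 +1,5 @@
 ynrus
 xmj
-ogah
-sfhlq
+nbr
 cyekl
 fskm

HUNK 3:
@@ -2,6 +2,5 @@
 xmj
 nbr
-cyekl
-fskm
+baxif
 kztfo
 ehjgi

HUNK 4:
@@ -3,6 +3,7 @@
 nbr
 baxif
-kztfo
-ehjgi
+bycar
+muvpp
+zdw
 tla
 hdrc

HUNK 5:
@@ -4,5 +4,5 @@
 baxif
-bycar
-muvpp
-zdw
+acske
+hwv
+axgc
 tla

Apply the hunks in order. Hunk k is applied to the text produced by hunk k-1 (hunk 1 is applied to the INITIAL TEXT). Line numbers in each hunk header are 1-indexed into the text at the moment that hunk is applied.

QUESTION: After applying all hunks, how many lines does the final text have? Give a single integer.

Answer: 10

Derivation:
Hunk 1: at line 3 remove [ekc,enwk] add [cyekl,fskm,kztfo] -> 11 lines: ynrus xmj ogah sfhlq cyekl fskm kztfo ehjgi tla hdrc fqif
Hunk 2: at line 1 remove [ogah,sfhlq] add [nbr] -> 10 lines: ynrus xmj nbr cyekl fskm kztfo ehjgi tla hdrc fqif
Hunk 3: at line 2 remove [cyekl,fskm] add [baxif] -> 9 lines: ynrus xmj nbr baxif kztfo ehjgi tla hdrc fqif
Hunk 4: at line 3 remove [kztfo,ehjgi] add [bycar,muvpp,zdw] -> 10 lines: ynrus xmj nbr baxif bycar muvpp zdw tla hdrc fqif
Hunk 5: at line 4 remove [bycar,muvpp,zdw] add [acske,hwv,axgc] -> 10 lines: ynrus xmj nbr baxif acske hwv axgc tla hdrc fqif
Final line count: 10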